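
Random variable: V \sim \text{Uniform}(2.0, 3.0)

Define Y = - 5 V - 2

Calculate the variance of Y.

For Y = aV + b: Var(Y) = a² * Var(V)
Var(V) = (3 - 2)^2/12 = 0.083333333
Var(Y) = (-5)² * 0.083333333 = 25 * 0.083333333 = 2.0833333

2.0833333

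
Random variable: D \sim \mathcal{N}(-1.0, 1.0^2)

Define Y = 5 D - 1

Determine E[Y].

For Y = 5D - 1:
E[Y] = 5 * E[D] - 1
E[D] = -1.0 = -1
E[Y] = 5 * (-1) - 1 = -6

-6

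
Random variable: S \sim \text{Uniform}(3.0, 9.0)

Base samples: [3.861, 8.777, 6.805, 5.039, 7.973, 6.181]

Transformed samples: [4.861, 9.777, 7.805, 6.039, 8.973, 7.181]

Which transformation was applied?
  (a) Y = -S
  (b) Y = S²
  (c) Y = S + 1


Checking option (c) Y = S + 1:
  S = 3.861 -> Y = 4.861 ✓
  S = 8.777 -> Y = 9.777 ✓
  S = 6.805 -> Y = 7.805 ✓
All samples match this transformation.

(c) S + 1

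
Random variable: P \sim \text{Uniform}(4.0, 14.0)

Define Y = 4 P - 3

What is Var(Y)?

For Y = aP + b: Var(Y) = a² * Var(P)
Var(P) = (14 - 4)^2/12 = 8.3333333
Var(Y) = 4² * 8.3333333 = 16 * 8.3333333 = 133.33333

133.33333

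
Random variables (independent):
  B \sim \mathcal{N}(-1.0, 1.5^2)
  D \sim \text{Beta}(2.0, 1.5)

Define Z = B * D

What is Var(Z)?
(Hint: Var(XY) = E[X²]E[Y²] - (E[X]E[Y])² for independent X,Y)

Var(XY) = E[X²]E[Y²] - (E[X]E[Y])²
E[B] = -1, Var(B) = 2.25
E[D] = 0.57142857, Var(D) = 0.054421769
E[B²] = 2.25 + (-1)² = 3.25
E[D²] = 0.054421769 + 0.57142857² = 0.38095238
Var(Z) = 3.25*0.38095238 - (-1*0.57142857)²
= 1.2380952 - 0.32653061 = 0.91156463

0.91156463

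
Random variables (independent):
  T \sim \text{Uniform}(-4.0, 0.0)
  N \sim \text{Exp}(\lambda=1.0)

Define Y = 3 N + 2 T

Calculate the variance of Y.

For independent RVs: Var(aX + bY) = a²Var(X) + b²Var(Y)
Var(T) = 1.3333333
Var(N) = 1
Var(Y) = 2²*1.3333333 + 3²*1
= 4*1.3333333 + 9*1 = 14.333333

14.333333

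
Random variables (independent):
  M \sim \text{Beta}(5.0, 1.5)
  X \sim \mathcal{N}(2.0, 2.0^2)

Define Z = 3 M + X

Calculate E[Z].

E[Z] = 3*E[M] + 1*E[X]
E[M] = 0.76923077
E[X] = 2
E[Z] = 3*0.76923077 + 1*2 = 4.3076923

4.3076923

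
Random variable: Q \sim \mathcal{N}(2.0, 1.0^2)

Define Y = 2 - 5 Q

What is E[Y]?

For Y = -5Q + 2:
E[Y] = -5 * E[Q] + 2
E[Q] = 2.0 = 2
E[Y] = -5 * 2 + 2 = -8

-8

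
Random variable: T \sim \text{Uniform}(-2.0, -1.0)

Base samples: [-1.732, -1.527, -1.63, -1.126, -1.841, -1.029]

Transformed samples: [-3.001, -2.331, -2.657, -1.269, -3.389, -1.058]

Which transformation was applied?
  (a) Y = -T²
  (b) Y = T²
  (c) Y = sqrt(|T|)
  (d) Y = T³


Checking option (a) Y = -T²:
  T = -1.732 -> Y = -3.001 ✓
  T = -1.527 -> Y = -2.331 ✓
  T = -1.63 -> Y = -2.657 ✓
All samples match this transformation.

(a) -T²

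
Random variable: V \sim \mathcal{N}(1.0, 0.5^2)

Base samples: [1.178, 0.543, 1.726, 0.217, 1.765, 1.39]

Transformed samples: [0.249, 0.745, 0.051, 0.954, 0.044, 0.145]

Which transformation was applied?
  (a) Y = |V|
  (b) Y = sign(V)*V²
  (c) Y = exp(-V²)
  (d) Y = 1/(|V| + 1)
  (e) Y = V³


Checking option (c) Y = exp(-V²):
  V = 1.178 -> Y = 0.249 ✓
  V = 0.543 -> Y = 0.745 ✓
  V = 1.726 -> Y = 0.051 ✓
All samples match this transformation.

(c) exp(-V²)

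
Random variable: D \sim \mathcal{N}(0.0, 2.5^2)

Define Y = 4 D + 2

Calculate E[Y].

For Y = 4D + 2:
E[Y] = 4 * E[D] + 2
E[D] = 0.0 = 0
E[Y] = 4 * 0 + 2 = 2

2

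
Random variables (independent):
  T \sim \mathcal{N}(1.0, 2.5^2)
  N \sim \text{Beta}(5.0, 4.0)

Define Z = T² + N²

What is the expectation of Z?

E[Z] = E[T²] + E[N²]
E[T²] = Var(T) + E[T]² = 6.25 + 1 = 7.25
E[N²] = Var(N) + E[N]² = 0.024691358 + 0.30864198 = 0.33333333
E[Z] = 7.25 + 0.33333333 = 7.5833333

7.5833333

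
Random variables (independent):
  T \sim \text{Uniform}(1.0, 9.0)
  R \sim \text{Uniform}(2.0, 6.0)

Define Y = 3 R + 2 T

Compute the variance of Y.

For independent RVs: Var(aX + bY) = a²Var(X) + b²Var(Y)
Var(T) = 5.3333333
Var(R) = 1.3333333
Var(Y) = 2²*5.3333333 + 3²*1.3333333
= 4*5.3333333 + 9*1.3333333 = 33.333333

33.333333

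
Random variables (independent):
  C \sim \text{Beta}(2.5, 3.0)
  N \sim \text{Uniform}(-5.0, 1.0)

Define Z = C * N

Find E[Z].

For independent RVs: E[XY] = E[X]*E[Y]
E[C] = 0.45454545
E[N] = -2
E[Z] = 0.45454545 * (-2) = -0.90909091

-0.90909091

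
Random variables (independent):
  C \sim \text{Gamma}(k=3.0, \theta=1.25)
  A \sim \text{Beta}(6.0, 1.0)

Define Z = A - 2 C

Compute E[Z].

E[Z] = -2*E[C] + 1*E[A]
E[C] = 3.75
E[A] = 0.85714286
E[Z] = -2*3.75 + 1*0.85714286 = -6.6428571

-6.6428571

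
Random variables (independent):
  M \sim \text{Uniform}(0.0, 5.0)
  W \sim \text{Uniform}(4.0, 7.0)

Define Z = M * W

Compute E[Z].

For independent RVs: E[XY] = E[X]*E[Y]
E[M] = 2.5
E[W] = 5.5
E[Z] = 2.5 * 5.5 = 13.75

13.75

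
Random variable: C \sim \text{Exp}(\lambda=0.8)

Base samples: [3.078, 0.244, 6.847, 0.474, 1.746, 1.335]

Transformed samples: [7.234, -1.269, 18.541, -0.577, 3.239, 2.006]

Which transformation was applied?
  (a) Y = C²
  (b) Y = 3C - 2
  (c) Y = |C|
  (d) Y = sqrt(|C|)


Checking option (b) Y = 3C - 2:
  C = 3.078 -> Y = 7.234 ✓
  C = 0.244 -> Y = -1.269 ✓
  C = 6.847 -> Y = 18.541 ✓
All samples match this transformation.

(b) 3C - 2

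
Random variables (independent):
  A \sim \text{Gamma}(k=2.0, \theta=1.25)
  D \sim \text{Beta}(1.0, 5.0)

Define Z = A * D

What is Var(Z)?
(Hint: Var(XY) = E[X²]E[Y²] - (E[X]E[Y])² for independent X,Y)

Var(XY) = E[X²]E[Y²] - (E[X]E[Y])²
E[A] = 2.5, Var(A) = 3.125
E[D] = 0.16666667, Var(D) = 0.01984127
E[A²] = 3.125 + 2.5² = 9.375
E[D²] = 0.01984127 + 0.16666667² = 0.047619048
Var(Z) = 9.375*0.047619048 - (2.5*0.16666667)²
= 0.44642857 - 0.17361111 = 0.27281746

0.27281746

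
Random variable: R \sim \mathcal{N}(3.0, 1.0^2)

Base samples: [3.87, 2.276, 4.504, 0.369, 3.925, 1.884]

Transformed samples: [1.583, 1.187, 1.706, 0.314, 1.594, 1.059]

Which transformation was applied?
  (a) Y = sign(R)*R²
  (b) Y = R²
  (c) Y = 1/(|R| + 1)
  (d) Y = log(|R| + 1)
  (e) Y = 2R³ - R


Checking option (d) Y = log(|R| + 1):
  R = 3.87 -> Y = 1.583 ✓
  R = 2.276 -> Y = 1.187 ✓
  R = 4.504 -> Y = 1.706 ✓
All samples match this transformation.

(d) log(|R| + 1)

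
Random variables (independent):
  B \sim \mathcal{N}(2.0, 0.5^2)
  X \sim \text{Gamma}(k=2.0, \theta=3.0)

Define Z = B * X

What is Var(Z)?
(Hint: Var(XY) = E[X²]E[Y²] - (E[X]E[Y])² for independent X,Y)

Var(XY) = E[X²]E[Y²] - (E[X]E[Y])²
E[B] = 2, Var(B) = 0.25
E[X] = 6, Var(X) = 18
E[B²] = 0.25 + 2² = 4.25
E[X²] = 18 + 6² = 54
Var(Z) = 4.25*54 - (2*6)²
= 229.5 - 144 = 85.5

85.5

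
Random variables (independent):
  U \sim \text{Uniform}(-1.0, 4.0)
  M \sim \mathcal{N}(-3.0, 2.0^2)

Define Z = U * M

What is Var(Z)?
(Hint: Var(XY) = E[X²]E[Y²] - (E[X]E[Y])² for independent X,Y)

Var(XY) = E[X²]E[Y²] - (E[X]E[Y])²
E[U] = 1.5, Var(U) = 2.0833333
E[M] = -3, Var(M) = 4
E[U²] = 2.0833333 + 1.5² = 4.3333333
E[M²] = 4 + (-3)² = 13
Var(Z) = 4.3333333*13 - (1.5*(-3))²
= 56.333333 - 20.25 = 36.083333

36.083333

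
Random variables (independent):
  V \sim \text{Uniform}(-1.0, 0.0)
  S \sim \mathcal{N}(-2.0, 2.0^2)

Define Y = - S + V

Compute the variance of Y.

For independent RVs: Var(aX + bY) = a²Var(X) + b²Var(Y)
Var(V) = 0.083333333
Var(S) = 4
Var(Y) = 1²*0.083333333 + (-1)²*4
= 1*0.083333333 + 1*4 = 4.0833333

4.0833333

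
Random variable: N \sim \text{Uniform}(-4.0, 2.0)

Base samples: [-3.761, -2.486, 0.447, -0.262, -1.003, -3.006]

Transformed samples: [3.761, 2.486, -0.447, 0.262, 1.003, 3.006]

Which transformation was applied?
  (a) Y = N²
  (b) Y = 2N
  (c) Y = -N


Checking option (c) Y = -N:
  N = -3.761 -> Y = 3.761 ✓
  N = -2.486 -> Y = 2.486 ✓
  N = 0.447 -> Y = -0.447 ✓
All samples match this transformation.

(c) -N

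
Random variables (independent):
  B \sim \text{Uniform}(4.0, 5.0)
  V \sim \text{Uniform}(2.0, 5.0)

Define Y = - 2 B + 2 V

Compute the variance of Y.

For independent RVs: Var(aX + bY) = a²Var(X) + b²Var(Y)
Var(B) = 0.083333333
Var(V) = 0.75
Var(Y) = (-2)²*0.083333333 + 2²*0.75
= 4*0.083333333 + 4*0.75 = 3.3333333

3.3333333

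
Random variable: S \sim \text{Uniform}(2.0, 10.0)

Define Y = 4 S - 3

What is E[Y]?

For Y = 4S - 3:
E[Y] = 4 * E[S] - 3
E[S] = (2 + 10)/2 = 6
E[Y] = 4 * 6 - 3 = 21

21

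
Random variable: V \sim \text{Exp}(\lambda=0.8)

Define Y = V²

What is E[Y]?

E[V²] = Var(V) + (E[V])² = 1.5625 + 1.5625 = 3.125

3.125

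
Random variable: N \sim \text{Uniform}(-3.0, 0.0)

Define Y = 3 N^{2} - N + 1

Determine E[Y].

E[Y] = 3*E[N²] - 1*E[N] + 1
E[N] = -1.5
E[N²] = Var(N) + (E[N])² = 0.75 + 2.25 = 3
E[Y] = 3*3 - 1*(-1.5) + 1 = 11.5

11.5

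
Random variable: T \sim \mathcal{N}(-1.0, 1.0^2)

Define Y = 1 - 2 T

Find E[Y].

For Y = -2T + 1:
E[Y] = -2 * E[T] + 1
E[T] = -1.0 = -1
E[Y] = -2 * (-1) + 1 = 3

3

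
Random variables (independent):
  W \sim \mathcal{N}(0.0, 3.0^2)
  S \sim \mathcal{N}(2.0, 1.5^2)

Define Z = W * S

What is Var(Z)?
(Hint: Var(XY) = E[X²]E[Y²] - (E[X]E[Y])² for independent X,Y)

Var(XY) = E[X²]E[Y²] - (E[X]E[Y])²
E[W] = 0, Var(W) = 9
E[S] = 2, Var(S) = 2.25
E[W²] = 9 + 0² = 9
E[S²] = 2.25 + 2² = 6.25
Var(Z) = 9*6.25 - (0*2)²
= 56.25 - 0 = 56.25

56.25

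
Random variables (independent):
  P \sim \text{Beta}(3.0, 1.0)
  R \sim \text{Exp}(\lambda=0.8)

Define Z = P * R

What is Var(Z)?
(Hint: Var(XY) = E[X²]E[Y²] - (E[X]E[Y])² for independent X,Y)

Var(XY) = E[X²]E[Y²] - (E[X]E[Y])²
E[P] = 0.75, Var(P) = 0.0375
E[R] = 1.25, Var(R) = 1.5625
E[P²] = 0.0375 + 0.75² = 0.6
E[R²] = 1.5625 + 1.25² = 3.125
Var(Z) = 0.6*3.125 - (0.75*1.25)²
= 1.875 - 0.87890625 = 0.99609375

0.99609375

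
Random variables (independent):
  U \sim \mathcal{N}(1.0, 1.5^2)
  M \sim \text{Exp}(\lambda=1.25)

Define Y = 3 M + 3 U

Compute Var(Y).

For independent RVs: Var(aX + bY) = a²Var(X) + b²Var(Y)
Var(U) = 2.25
Var(M) = 0.64
Var(Y) = 3²*2.25 + 3²*0.64
= 9*2.25 + 9*0.64 = 26.01

26.01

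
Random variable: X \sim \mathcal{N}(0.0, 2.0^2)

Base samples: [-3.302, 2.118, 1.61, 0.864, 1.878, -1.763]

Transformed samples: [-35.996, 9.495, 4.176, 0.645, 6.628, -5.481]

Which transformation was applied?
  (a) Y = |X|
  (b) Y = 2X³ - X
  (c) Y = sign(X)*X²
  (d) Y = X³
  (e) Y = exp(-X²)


Checking option (d) Y = X³:
  X = -3.302 -> Y = -35.996 ✓
  X = 2.118 -> Y = 9.495 ✓
  X = 1.61 -> Y = 4.176 ✓
All samples match this transformation.

(d) X³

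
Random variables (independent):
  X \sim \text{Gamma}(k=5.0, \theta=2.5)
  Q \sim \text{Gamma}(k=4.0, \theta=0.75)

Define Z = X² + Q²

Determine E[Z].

E[Z] = E[X²] + E[Q²]
E[X²] = Var(X) + E[X]² = 31.25 + 156.25 = 187.5
E[Q²] = Var(Q) + E[Q]² = 2.25 + 9 = 11.25
E[Z] = 187.5 + 11.25 = 198.75

198.75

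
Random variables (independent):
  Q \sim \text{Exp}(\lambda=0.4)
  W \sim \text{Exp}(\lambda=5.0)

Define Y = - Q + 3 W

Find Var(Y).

For independent RVs: Var(aX + bY) = a²Var(X) + b²Var(Y)
Var(Q) = 6.25
Var(W) = 0.04
Var(Y) = (-1)²*6.25 + 3²*0.04
= 1*6.25 + 9*0.04 = 6.61

6.61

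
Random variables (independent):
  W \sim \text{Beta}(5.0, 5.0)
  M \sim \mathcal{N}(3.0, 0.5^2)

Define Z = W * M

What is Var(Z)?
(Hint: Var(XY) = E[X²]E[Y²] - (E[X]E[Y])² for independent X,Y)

Var(XY) = E[X²]E[Y²] - (E[X]E[Y])²
E[W] = 0.5, Var(W) = 0.022727273
E[M] = 3, Var(M) = 0.25
E[W²] = 0.022727273 + 0.5² = 0.27272727
E[M²] = 0.25 + 3² = 9.25
Var(Z) = 0.27272727*9.25 - (0.5*3)²
= 2.5227273 - 2.25 = 0.27272727

0.27272727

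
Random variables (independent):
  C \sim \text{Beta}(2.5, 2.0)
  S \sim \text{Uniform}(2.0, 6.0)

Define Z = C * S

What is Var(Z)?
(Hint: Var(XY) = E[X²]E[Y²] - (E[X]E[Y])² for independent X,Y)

Var(XY) = E[X²]E[Y²] - (E[X]E[Y])²
E[C] = 0.55555556, Var(C) = 0.044893378
E[S] = 4, Var(S) = 1.3333333
E[C²] = 0.044893378 + 0.55555556² = 0.35353535
E[S²] = 1.3333333 + 4² = 17.333333
Var(Z) = 0.35353535*17.333333 - (0.55555556*4)²
= 6.1279461 - 4.9382716 = 1.1896745

1.1896745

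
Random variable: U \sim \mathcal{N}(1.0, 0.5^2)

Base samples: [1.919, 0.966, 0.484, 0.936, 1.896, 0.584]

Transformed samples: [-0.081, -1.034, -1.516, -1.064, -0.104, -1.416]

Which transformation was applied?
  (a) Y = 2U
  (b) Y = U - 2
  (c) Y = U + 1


Checking option (b) Y = U - 2:
  U = 1.919 -> Y = -0.081 ✓
  U = 0.966 -> Y = -1.034 ✓
  U = 0.484 -> Y = -1.516 ✓
All samples match this transformation.

(b) U - 2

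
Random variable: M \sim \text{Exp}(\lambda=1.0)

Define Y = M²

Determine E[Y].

Using E[X²] = Var(X) + (E[X])²:
E[M] = 1
Var(M) = 1/1.0^2 = 1
E[M²] = 1 + 1² = 1 + 1 = 2

2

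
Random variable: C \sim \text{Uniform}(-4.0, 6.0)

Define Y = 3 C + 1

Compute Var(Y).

For Y = aC + b: Var(Y) = a² * Var(C)
Var(C) = (6 + 4)^2/12 = 8.3333333
Var(Y) = 3² * 8.3333333 = 9 * 8.3333333 = 75

75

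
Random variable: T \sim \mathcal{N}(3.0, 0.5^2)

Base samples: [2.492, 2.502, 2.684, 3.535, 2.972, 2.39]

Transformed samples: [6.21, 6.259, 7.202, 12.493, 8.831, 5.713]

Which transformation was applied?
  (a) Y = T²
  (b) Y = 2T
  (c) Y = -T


Checking option (a) Y = T²:
  T = 2.492 -> Y = 6.21 ✓
  T = 2.502 -> Y = 6.259 ✓
  T = 2.684 -> Y = 7.202 ✓
All samples match this transformation.

(a) T²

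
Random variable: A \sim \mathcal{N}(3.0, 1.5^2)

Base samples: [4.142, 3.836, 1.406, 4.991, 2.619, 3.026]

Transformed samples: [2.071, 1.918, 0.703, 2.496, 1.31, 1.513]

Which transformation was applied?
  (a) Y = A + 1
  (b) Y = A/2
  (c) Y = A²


Checking option (b) Y = A/2:
  A = 4.142 -> Y = 2.071 ✓
  A = 3.836 -> Y = 1.918 ✓
  A = 1.406 -> Y = 0.703 ✓
All samples match this transformation.

(b) A/2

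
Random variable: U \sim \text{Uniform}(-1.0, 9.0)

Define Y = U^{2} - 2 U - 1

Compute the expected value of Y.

E[Y] = 1*E[U²] - 2*E[U] - 1
E[U] = 4
E[U²] = Var(U) + (E[U])² = 8.3333333 + 16 = 24.333333
E[Y] = 1*24.333333 - 2*4 - 1 = 15.333333

15.333333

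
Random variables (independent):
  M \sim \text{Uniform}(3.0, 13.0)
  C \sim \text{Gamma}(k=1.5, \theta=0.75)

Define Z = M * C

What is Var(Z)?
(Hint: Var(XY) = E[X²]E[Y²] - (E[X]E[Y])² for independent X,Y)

Var(XY) = E[X²]E[Y²] - (E[X]E[Y])²
E[M] = 8, Var(M) = 8.3333333
E[C] = 1.125, Var(C) = 0.84375
E[M²] = 8.3333333 + 8² = 72.333333
E[C²] = 0.84375 + 1.125² = 2.109375
Var(Z) = 72.333333*2.109375 - (8*1.125)²
= 152.57812 - 81 = 71.578125

71.578125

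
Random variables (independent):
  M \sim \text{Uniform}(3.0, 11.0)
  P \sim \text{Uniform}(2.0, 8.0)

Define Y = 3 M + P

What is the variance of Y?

For independent RVs: Var(aX + bY) = a²Var(X) + b²Var(Y)
Var(M) = 5.3333333
Var(P) = 3
Var(Y) = 3²*5.3333333 + 1²*3
= 9*5.3333333 + 1*3 = 51

51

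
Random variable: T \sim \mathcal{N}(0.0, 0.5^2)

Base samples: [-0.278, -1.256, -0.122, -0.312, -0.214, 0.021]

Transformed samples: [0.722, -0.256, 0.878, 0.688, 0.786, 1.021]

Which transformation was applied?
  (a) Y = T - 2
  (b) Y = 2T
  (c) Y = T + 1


Checking option (c) Y = T + 1:
  T = -0.278 -> Y = 0.722 ✓
  T = -1.256 -> Y = -0.256 ✓
  T = -0.122 -> Y = 0.878 ✓
All samples match this transformation.

(c) T + 1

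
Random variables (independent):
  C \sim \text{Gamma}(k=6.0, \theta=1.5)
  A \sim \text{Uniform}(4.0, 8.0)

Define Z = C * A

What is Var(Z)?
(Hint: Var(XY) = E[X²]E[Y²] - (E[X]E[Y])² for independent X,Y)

Var(XY) = E[X²]E[Y²] - (E[X]E[Y])²
E[C] = 9, Var(C) = 13.5
E[A] = 6, Var(A) = 1.3333333
E[C²] = 13.5 + 9² = 94.5
E[A²] = 1.3333333 + 6² = 37.333333
Var(Z) = 94.5*37.333333 - (9*6)²
= 3528 - 2916 = 612

612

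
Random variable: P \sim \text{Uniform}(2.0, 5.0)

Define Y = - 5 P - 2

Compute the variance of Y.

For Y = aP + b: Var(Y) = a² * Var(P)
Var(P) = (5 - 2)^2/12 = 0.75
Var(Y) = (-5)² * 0.75 = 25 * 0.75 = 18.75

18.75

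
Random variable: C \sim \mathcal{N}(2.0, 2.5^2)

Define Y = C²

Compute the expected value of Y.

Using E[X²] = Var(X) + (E[X])²:
E[C] = 2
Var(C) = 2.5^2 = 6.25
E[C²] = 6.25 + 2² = 6.25 + 4 = 10.25

10.25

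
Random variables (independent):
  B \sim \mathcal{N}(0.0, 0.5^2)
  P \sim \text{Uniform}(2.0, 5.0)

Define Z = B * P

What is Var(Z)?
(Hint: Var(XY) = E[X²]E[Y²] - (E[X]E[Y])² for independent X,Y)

Var(XY) = E[X²]E[Y²] - (E[X]E[Y])²
E[B] = 0, Var(B) = 0.25
E[P] = 3.5, Var(P) = 0.75
E[B²] = 0.25 + 0² = 0.25
E[P²] = 0.75 + 3.5² = 13
Var(Z) = 0.25*13 - (0*3.5)²
= 3.25 - 0 = 3.25

3.25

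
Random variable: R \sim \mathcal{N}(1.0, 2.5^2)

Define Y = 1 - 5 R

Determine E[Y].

For Y = -5R + 1:
E[Y] = -5 * E[R] + 1
E[R] = 1.0 = 1
E[Y] = -5 * 1 + 1 = -4

-4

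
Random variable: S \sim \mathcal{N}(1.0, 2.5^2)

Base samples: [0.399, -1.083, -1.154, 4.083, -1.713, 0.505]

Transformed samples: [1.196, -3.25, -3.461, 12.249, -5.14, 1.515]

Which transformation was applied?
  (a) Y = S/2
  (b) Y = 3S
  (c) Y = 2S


Checking option (b) Y = 3S:
  S = 0.399 -> Y = 1.196 ✓
  S = -1.083 -> Y = -3.25 ✓
  S = -1.154 -> Y = -3.461 ✓
All samples match this transformation.

(b) 3S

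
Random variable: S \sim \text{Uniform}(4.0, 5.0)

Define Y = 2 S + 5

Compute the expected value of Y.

For Y = 2S + 5:
E[Y] = 2 * E[S] + 5
E[S] = (4 + 5)/2 = 4.5
E[Y] = 2 * 4.5 + 5 = 14

14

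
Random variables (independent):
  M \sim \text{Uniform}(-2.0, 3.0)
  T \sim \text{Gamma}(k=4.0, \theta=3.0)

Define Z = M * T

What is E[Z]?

For independent RVs: E[XY] = E[X]*E[Y]
E[M] = 0.5
E[T] = 12
E[Z] = 0.5 * 12 = 6

6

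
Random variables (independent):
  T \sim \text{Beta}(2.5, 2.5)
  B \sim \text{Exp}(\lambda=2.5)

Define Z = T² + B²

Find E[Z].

E[Z] = E[T²] + E[B²]
E[T²] = Var(T) + E[T]² = 0.041666667 + 0.25 = 0.29166667
E[B²] = Var(B) + E[B]² = 0.16 + 0.16 = 0.32
E[Z] = 0.29166667 + 0.32 = 0.61166667

0.61166667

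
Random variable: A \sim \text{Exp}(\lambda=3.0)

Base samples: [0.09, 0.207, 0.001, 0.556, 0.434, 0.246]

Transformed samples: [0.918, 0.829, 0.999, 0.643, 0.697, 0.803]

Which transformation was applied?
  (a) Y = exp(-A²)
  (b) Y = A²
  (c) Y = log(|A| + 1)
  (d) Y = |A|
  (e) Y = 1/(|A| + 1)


Checking option (e) Y = 1/(|A| + 1):
  A = 0.09 -> Y = 0.918 ✓
  A = 0.207 -> Y = 0.829 ✓
  A = 0.001 -> Y = 0.999 ✓
All samples match this transformation.

(e) 1/(|A| + 1)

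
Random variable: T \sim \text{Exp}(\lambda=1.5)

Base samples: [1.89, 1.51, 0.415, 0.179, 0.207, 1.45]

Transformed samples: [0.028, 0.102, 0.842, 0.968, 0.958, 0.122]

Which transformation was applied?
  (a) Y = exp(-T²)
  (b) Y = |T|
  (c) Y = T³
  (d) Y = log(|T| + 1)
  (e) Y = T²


Checking option (a) Y = exp(-T²):
  T = 1.89 -> Y = 0.028 ✓
  T = 1.51 -> Y = 0.102 ✓
  T = 0.415 -> Y = 0.842 ✓
All samples match this transformation.

(a) exp(-T²)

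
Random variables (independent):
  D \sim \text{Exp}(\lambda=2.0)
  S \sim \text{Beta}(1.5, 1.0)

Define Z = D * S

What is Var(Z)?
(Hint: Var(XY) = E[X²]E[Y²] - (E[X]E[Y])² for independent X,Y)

Var(XY) = E[X²]E[Y²] - (E[X]E[Y])²
E[D] = 0.5, Var(D) = 0.25
E[S] = 0.6, Var(S) = 0.068571429
E[D²] = 0.25 + 0.5² = 0.5
E[S²] = 0.068571429 + 0.6² = 0.42857143
Var(Z) = 0.5*0.42857143 - (0.5*0.6)²
= 0.21428571 - 0.09 = 0.12428571

0.12428571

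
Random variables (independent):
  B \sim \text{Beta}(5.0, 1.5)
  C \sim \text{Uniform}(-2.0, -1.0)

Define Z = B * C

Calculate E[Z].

For independent RVs: E[XY] = E[X]*E[Y]
E[B] = 0.76923077
E[C] = -1.5
E[Z] = 0.76923077 * (-1.5) = -1.1538462

-1.1538462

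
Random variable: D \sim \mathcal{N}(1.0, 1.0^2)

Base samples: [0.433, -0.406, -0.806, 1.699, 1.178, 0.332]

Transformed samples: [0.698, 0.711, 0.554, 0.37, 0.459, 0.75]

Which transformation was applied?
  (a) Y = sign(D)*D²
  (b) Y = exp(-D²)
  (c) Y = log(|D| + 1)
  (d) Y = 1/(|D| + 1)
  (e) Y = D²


Checking option (d) Y = 1/(|D| + 1):
  D = 0.433 -> Y = 0.698 ✓
  D = -0.406 -> Y = 0.711 ✓
  D = -0.806 -> Y = 0.554 ✓
All samples match this transformation.

(d) 1/(|D| + 1)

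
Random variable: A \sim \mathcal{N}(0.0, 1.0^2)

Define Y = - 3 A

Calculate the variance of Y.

For Y = aA + b: Var(Y) = a² * Var(A)
Var(A) = 1.0^2 = 1
Var(Y) = (-3)² * 1 = 9 * 1 = 9

9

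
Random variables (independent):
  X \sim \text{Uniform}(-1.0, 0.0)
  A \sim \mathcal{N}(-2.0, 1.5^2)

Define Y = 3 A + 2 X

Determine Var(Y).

For independent RVs: Var(aX + bY) = a²Var(X) + b²Var(Y)
Var(X) = 0.083333333
Var(A) = 2.25
Var(Y) = 2²*0.083333333 + 3²*2.25
= 4*0.083333333 + 9*2.25 = 20.583333

20.583333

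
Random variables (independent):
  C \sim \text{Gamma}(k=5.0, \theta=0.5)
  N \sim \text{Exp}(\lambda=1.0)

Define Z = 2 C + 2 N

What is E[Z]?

E[Z] = 2*E[C] + 2*E[N]
E[C] = 2.5
E[N] = 1
E[Z] = 2*2.5 + 2*1 = 7

7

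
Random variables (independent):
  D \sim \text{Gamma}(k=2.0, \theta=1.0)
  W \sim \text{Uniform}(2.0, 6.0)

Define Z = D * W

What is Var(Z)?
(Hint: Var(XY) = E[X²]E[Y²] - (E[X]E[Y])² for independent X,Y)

Var(XY) = E[X²]E[Y²] - (E[X]E[Y])²
E[D] = 2, Var(D) = 2
E[W] = 4, Var(W) = 1.3333333
E[D²] = 2 + 2² = 6
E[W²] = 1.3333333 + 4² = 17.333333
Var(Z) = 6*17.333333 - (2*4)²
= 104 - 64 = 40

40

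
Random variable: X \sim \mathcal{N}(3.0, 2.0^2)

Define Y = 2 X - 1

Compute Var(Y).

For Y = aX + b: Var(Y) = a² * Var(X)
Var(X) = 2.0^2 = 4
Var(Y) = 2² * 4 = 4 * 4 = 16

16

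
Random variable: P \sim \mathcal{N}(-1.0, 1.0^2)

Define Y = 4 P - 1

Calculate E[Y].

For Y = 4P - 1:
E[Y] = 4 * E[P] - 1
E[P] = -1.0 = -1
E[Y] = 4 * (-1) - 1 = -5

-5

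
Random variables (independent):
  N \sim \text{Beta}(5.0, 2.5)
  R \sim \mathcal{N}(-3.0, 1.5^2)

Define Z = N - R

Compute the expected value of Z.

E[Z] = 1*E[N] - 1*E[R]
E[N] = 0.66666667
E[R] = -3
E[Z] = 1*0.66666667 - 1*(-3) = 3.6666667

3.6666667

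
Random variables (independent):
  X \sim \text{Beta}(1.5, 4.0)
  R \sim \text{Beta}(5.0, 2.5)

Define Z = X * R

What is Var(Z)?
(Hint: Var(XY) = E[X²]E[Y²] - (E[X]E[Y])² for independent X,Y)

Var(XY) = E[X²]E[Y²] - (E[X]E[Y])²
E[X] = 0.27272727, Var(X) = 0.03051494
E[R] = 0.66666667, Var(R) = 0.026143791
E[X²] = 0.03051494 + 0.27272727² = 0.1048951
E[R²] = 0.026143791 + 0.66666667² = 0.47058824
Var(Z) = 0.1048951*0.47058824 - (0.27272727*0.66666667)²
= 0.049362402 - 0.033057851 = 0.016304551

0.016304551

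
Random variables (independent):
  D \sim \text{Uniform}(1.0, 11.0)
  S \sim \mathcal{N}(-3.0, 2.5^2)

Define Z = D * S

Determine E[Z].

For independent RVs: E[XY] = E[X]*E[Y]
E[D] = 6
E[S] = -3
E[Z] = 6 * (-3) = -18

-18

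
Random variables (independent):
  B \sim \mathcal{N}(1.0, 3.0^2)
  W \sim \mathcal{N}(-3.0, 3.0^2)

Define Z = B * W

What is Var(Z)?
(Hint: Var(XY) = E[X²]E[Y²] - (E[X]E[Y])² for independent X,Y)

Var(XY) = E[X²]E[Y²] - (E[X]E[Y])²
E[B] = 1, Var(B) = 9
E[W] = -3, Var(W) = 9
E[B²] = 9 + 1² = 10
E[W²] = 9 + (-3)² = 18
Var(Z) = 10*18 - (1*(-3))²
= 180 - 9 = 171

171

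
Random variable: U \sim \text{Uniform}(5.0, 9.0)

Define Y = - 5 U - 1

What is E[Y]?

For Y = -5U - 1:
E[Y] = -5 * E[U] - 1
E[U] = (5 + 9)/2 = 7
E[Y] = -5 * 7 - 1 = -36

-36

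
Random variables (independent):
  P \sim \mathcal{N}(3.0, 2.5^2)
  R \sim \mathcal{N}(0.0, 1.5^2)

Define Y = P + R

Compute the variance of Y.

For independent RVs: Var(aX + bY) = a²Var(X) + b²Var(Y)
Var(P) = 6.25
Var(R) = 2.25
Var(Y) = 1²*6.25 + 1²*2.25
= 1*6.25 + 1*2.25 = 8.5

8.5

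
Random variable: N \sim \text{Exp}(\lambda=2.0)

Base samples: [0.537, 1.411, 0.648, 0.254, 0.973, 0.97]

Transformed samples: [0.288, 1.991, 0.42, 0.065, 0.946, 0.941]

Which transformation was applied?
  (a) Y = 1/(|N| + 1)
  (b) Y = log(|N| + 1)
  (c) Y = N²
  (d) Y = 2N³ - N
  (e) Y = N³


Checking option (c) Y = N²:
  N = 0.537 -> Y = 0.288 ✓
  N = 1.411 -> Y = 1.991 ✓
  N = 0.648 -> Y = 0.42 ✓
All samples match this transformation.

(c) N²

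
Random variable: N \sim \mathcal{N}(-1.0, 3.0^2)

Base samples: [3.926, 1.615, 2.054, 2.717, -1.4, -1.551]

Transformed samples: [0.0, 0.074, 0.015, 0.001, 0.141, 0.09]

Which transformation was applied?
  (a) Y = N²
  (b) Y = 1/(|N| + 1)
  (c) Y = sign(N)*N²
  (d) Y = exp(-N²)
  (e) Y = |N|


Checking option (d) Y = exp(-N²):
  N = 3.926 -> Y = 0.0 ✓
  N = 1.615 -> Y = 0.074 ✓
  N = 2.054 -> Y = 0.015 ✓
All samples match this transformation.

(d) exp(-N²)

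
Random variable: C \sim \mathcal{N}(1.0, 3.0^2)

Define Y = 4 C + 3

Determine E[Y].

For Y = 4C + 3:
E[Y] = 4 * E[C] + 3
E[C] = 1.0 = 1
E[Y] = 4 * 1 + 3 = 7

7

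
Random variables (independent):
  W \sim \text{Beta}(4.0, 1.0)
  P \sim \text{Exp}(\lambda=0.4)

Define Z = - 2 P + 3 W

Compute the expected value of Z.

E[Z] = 3*E[W] - 2*E[P]
E[W] = 0.8
E[P] = 2.5
E[Z] = 3*0.8 - 2*2.5 = -2.6

-2.6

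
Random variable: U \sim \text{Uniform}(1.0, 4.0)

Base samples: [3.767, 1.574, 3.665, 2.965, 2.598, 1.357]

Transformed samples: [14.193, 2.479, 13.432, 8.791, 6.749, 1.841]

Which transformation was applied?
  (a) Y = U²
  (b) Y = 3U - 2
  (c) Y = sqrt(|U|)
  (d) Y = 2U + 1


Checking option (a) Y = U²:
  U = 3.767 -> Y = 14.193 ✓
  U = 1.574 -> Y = 2.479 ✓
  U = 3.665 -> Y = 13.432 ✓
All samples match this transformation.

(a) U²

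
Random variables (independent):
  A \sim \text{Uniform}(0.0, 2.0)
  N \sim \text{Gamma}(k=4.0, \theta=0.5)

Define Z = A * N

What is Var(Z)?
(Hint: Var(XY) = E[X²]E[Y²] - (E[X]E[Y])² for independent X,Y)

Var(XY) = E[X²]E[Y²] - (E[X]E[Y])²
E[A] = 1, Var(A) = 0.33333333
E[N] = 2, Var(N) = 1
E[A²] = 0.33333333 + 1² = 1.3333333
E[N²] = 1 + 2² = 5
Var(Z) = 1.3333333*5 - (1*2)²
= 6.6666667 - 4 = 2.6666667

2.6666667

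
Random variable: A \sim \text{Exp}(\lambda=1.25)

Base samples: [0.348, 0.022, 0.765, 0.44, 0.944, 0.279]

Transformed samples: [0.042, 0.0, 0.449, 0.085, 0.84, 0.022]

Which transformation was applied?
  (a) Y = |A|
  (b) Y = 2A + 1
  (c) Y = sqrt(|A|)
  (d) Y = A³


Checking option (d) Y = A³:
  A = 0.348 -> Y = 0.042 ✓
  A = 0.022 -> Y = 0.0 ✓
  A = 0.765 -> Y = 0.449 ✓
All samples match this transformation.

(d) A³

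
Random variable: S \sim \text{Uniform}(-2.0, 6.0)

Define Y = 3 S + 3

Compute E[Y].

For Y = 3S + 3:
E[Y] = 3 * E[S] + 3
E[S] = (-2 + 6)/2 = 2
E[Y] = 3 * 2 + 3 = 9

9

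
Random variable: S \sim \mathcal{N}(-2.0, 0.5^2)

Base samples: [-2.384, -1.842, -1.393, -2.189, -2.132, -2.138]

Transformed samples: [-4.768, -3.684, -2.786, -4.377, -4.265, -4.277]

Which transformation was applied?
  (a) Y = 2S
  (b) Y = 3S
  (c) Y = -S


Checking option (a) Y = 2S:
  S = -2.384 -> Y = -4.768 ✓
  S = -1.842 -> Y = -3.684 ✓
  S = -1.393 -> Y = -2.786 ✓
All samples match this transformation.

(a) 2S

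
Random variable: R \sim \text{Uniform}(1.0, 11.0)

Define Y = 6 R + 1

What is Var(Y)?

For Y = aR + b: Var(Y) = a² * Var(R)
Var(R) = (11 - 1)^2/12 = 8.3333333
Var(Y) = 6² * 8.3333333 = 36 * 8.3333333 = 300

300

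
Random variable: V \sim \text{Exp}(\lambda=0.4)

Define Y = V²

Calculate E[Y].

Using E[X²] = Var(X) + (E[X])²:
E[V] = 2.5
Var(V) = 1/0.4^2 = 6.25
E[V²] = 6.25 + 2.5² = 6.25 + 6.25 = 12.5

12.5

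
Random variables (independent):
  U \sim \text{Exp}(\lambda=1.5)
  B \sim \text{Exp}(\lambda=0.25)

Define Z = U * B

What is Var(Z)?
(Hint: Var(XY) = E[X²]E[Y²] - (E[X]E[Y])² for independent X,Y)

Var(XY) = E[X²]E[Y²] - (E[X]E[Y])²
E[U] = 0.66666667, Var(U) = 0.44444444
E[B] = 4, Var(B) = 16
E[U²] = 0.44444444 + 0.66666667² = 0.88888889
E[B²] = 16 + 4² = 32
Var(Z) = 0.88888889*32 - (0.66666667*4)²
= 28.444444 - 7.1111111 = 21.333333

21.333333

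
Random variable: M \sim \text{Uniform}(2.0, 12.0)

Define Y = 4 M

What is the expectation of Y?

For Y = 4M:
E[Y] = 4 * E[M]
E[M] = (2 + 12)/2 = 7
E[Y] = 4 * 7 = 28

28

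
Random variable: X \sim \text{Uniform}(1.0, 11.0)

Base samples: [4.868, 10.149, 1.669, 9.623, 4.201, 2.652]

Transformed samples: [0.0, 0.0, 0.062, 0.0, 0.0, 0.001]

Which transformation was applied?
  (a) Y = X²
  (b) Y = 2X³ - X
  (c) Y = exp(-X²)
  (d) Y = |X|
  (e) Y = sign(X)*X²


Checking option (c) Y = exp(-X²):
  X = 4.868 -> Y = 0.0 ✓
  X = 10.149 -> Y = 0.0 ✓
  X = 1.669 -> Y = 0.062 ✓
All samples match this transformation.

(c) exp(-X²)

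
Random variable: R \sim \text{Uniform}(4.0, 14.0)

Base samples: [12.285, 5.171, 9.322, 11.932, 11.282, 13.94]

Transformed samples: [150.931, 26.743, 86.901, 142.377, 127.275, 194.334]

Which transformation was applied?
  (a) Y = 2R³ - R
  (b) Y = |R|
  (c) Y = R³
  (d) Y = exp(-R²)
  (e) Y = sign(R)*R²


Checking option (e) Y = sign(R)*R²:
  R = 12.285 -> Y = 150.931 ✓
  R = 5.171 -> Y = 26.743 ✓
  R = 9.322 -> Y = 86.901 ✓
All samples match this transformation.

(e) sign(R)*R²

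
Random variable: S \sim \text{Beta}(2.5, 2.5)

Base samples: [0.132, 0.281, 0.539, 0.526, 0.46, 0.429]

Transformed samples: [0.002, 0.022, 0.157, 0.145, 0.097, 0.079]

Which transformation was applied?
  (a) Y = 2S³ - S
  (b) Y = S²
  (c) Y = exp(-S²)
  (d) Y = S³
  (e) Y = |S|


Checking option (d) Y = S³:
  S = 0.132 -> Y = 0.002 ✓
  S = 0.281 -> Y = 0.022 ✓
  S = 0.539 -> Y = 0.157 ✓
All samples match this transformation.

(d) S³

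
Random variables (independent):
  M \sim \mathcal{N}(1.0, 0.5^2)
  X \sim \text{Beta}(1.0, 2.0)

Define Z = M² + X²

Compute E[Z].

E[Z] = E[M²] + E[X²]
E[M²] = Var(M) + E[M]² = 0.25 + 1 = 1.25
E[X²] = Var(X) + E[X]² = 0.055555556 + 0.11111111 = 0.16666667
E[Z] = 1.25 + 0.16666667 = 1.4166667

1.4166667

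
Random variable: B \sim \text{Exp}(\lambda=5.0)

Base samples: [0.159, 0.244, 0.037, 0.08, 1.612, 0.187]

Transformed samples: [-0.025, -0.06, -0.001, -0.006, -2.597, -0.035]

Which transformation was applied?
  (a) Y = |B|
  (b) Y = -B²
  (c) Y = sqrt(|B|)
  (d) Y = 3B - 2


Checking option (b) Y = -B²:
  B = 0.159 -> Y = -0.025 ✓
  B = 0.244 -> Y = -0.06 ✓
  B = 0.037 -> Y = -0.001 ✓
All samples match this transformation.

(b) -B²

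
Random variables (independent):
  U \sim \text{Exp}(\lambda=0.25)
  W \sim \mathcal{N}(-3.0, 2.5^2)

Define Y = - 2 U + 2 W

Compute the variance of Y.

For independent RVs: Var(aX + bY) = a²Var(X) + b²Var(Y)
Var(U) = 16
Var(W) = 6.25
Var(Y) = (-2)²*16 + 2²*6.25
= 4*16 + 4*6.25 = 89

89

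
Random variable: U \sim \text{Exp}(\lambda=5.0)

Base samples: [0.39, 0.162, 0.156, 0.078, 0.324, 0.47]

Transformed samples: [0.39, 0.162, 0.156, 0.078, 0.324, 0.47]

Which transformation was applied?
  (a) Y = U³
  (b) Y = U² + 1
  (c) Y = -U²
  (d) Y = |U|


Checking option (d) Y = |U|:
  U = 0.39 -> Y = 0.39 ✓
  U = 0.162 -> Y = 0.162 ✓
  U = 0.156 -> Y = 0.156 ✓
All samples match this transformation.

(d) |U|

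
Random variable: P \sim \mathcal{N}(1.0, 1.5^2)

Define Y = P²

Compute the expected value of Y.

E[P²] = Var(P) + (E[P])² = 2.25 + 1 = 3.25

3.25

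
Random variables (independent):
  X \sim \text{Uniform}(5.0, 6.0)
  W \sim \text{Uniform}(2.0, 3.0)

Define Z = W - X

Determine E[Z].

E[Z] = -1*E[X] + 1*E[W]
E[X] = 5.5
E[W] = 2.5
E[Z] = -1*5.5 + 1*2.5 = -3

-3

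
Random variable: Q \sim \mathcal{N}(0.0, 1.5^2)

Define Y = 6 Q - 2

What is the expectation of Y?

For Y = 6Q - 2:
E[Y] = 6 * E[Q] - 2
E[Q] = 0.0 = 0
E[Y] = 6 * 0 - 2 = -2

-2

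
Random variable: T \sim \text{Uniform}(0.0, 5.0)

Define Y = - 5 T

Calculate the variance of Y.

For Y = aT + b: Var(Y) = a² * Var(T)
Var(T) = (5 - 0)^2/12 = 2.0833333
Var(Y) = (-5)² * 2.0833333 = 25 * 2.0833333 = 52.083333

52.083333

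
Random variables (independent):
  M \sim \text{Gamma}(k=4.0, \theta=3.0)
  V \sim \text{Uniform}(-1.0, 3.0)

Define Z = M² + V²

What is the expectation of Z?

E[Z] = E[M²] + E[V²]
E[M²] = Var(M) + E[M]² = 36 + 144 = 180
E[V²] = Var(V) + E[V]² = 1.3333333 + 1 = 2.3333333
E[Z] = 180 + 2.3333333 = 182.33333

182.33333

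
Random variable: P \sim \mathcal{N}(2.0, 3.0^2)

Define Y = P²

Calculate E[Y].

E[P²] = Var(P) + (E[P])² = 9 + 4 = 13

13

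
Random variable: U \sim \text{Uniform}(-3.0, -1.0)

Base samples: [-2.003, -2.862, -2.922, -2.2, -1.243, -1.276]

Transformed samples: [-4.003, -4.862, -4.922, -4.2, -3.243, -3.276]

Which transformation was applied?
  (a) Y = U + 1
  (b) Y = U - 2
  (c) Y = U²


Checking option (b) Y = U - 2:
  U = -2.003 -> Y = -4.003 ✓
  U = -2.862 -> Y = -4.862 ✓
  U = -2.922 -> Y = -4.922 ✓
All samples match this transformation.

(b) U - 2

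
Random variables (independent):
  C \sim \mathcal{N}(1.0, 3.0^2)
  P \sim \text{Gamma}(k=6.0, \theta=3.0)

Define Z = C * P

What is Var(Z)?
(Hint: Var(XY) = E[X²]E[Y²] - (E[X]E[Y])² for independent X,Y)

Var(XY) = E[X²]E[Y²] - (E[X]E[Y])²
E[C] = 1, Var(C) = 9
E[P] = 18, Var(P) = 54
E[C²] = 9 + 1² = 10
E[P²] = 54 + 18² = 378
Var(Z) = 10*378 - (1*18)²
= 3780 - 324 = 3456

3456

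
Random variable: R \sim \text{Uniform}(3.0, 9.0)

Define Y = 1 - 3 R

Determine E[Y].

For Y = -3R + 1:
E[Y] = -3 * E[R] + 1
E[R] = (3 + 9)/2 = 6
E[Y] = -3 * 6 + 1 = -17

-17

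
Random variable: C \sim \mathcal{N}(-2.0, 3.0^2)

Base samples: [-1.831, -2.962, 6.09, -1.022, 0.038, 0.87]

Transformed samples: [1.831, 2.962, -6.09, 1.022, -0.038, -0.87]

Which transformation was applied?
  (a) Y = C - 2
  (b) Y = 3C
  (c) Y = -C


Checking option (c) Y = -C:
  C = -1.831 -> Y = 1.831 ✓
  C = -2.962 -> Y = 2.962 ✓
  C = 6.09 -> Y = -6.09 ✓
All samples match this transformation.

(c) -C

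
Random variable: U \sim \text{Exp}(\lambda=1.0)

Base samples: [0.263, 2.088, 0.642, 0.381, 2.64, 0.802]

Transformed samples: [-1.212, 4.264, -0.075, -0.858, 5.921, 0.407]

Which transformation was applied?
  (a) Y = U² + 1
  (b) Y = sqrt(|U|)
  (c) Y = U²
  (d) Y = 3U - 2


Checking option (d) Y = 3U - 2:
  U = 0.263 -> Y = -1.212 ✓
  U = 2.088 -> Y = 4.264 ✓
  U = 0.642 -> Y = -0.075 ✓
All samples match this transformation.

(d) 3U - 2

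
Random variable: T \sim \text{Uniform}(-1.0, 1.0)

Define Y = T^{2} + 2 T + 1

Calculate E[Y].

E[Y] = 1*E[T²] + 2*E[T] + 1
E[T] = 0
E[T²] = Var(T) + (E[T])² = 0.33333333 + 0 = 0.33333333
E[Y] = 1*0.33333333 + 2*0 + 1 = 1.3333333

1.3333333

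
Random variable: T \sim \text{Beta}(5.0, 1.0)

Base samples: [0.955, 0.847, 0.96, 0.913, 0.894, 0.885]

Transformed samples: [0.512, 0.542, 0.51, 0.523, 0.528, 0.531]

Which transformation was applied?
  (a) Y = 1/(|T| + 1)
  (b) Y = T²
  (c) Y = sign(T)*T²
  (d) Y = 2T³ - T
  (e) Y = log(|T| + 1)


Checking option (a) Y = 1/(|T| + 1):
  T = 0.955 -> Y = 0.512 ✓
  T = 0.847 -> Y = 0.542 ✓
  T = 0.96 -> Y = 0.51 ✓
All samples match this transformation.

(a) 1/(|T| + 1)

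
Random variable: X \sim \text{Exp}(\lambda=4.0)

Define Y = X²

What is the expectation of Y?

Using E[X²] = Var(X) + (E[X])²:
E[X] = 0.25
Var(X) = 1/4.0^2 = 0.0625
E[X²] = 0.0625 + 0.25² = 0.0625 + 0.0625 = 0.125

0.125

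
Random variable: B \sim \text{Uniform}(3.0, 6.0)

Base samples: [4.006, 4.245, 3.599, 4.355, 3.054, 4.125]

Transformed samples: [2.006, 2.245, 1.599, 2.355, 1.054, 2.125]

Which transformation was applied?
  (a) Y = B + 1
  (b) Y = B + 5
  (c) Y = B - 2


Checking option (c) Y = B - 2:
  B = 4.006 -> Y = 2.006 ✓
  B = 4.245 -> Y = 2.245 ✓
  B = 3.599 -> Y = 1.599 ✓
All samples match this transformation.

(c) B - 2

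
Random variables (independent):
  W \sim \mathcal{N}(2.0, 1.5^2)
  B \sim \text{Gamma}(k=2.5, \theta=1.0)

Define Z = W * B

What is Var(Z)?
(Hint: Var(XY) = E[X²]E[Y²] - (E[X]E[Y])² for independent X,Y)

Var(XY) = E[X²]E[Y²] - (E[X]E[Y])²
E[W] = 2, Var(W) = 2.25
E[B] = 2.5, Var(B) = 2.5
E[W²] = 2.25 + 2² = 6.25
E[B²] = 2.5 + 2.5² = 8.75
Var(Z) = 6.25*8.75 - (2*2.5)²
= 54.6875 - 25 = 29.6875

29.6875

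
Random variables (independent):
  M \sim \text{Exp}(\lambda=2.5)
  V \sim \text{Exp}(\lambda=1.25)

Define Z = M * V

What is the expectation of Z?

For independent RVs: E[XY] = E[X]*E[Y]
E[M] = 0.4
E[V] = 0.8
E[Z] = 0.4 * 0.8 = 0.32

0.32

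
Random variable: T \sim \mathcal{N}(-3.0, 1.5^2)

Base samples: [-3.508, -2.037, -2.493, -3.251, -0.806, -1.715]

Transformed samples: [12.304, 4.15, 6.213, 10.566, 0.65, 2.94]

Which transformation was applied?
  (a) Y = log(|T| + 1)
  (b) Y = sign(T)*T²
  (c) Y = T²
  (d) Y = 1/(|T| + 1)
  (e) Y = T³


Checking option (c) Y = T²:
  T = -3.508 -> Y = 12.304 ✓
  T = -2.037 -> Y = 4.15 ✓
  T = -2.493 -> Y = 6.213 ✓
All samples match this transformation.

(c) T²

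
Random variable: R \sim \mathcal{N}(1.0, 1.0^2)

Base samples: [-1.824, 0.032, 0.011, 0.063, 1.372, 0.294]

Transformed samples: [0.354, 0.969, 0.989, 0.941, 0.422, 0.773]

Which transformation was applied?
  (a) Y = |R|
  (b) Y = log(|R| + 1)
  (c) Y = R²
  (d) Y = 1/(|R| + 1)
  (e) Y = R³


Checking option (d) Y = 1/(|R| + 1):
  R = -1.824 -> Y = 0.354 ✓
  R = 0.032 -> Y = 0.969 ✓
  R = 0.011 -> Y = 0.989 ✓
All samples match this transformation.

(d) 1/(|R| + 1)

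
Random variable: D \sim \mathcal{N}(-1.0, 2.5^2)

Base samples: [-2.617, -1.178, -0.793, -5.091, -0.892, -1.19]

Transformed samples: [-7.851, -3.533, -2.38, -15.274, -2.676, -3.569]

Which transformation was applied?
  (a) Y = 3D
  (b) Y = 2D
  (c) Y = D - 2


Checking option (a) Y = 3D:
  D = -2.617 -> Y = -7.851 ✓
  D = -1.178 -> Y = -3.533 ✓
  D = -0.793 -> Y = -2.38 ✓
All samples match this transformation.

(a) 3D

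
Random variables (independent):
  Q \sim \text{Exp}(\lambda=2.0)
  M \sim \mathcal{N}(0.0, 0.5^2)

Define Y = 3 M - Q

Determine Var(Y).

For independent RVs: Var(aX + bY) = a²Var(X) + b²Var(Y)
Var(Q) = 0.25
Var(M) = 0.25
Var(Y) = (-1)²*0.25 + 3²*0.25
= 1*0.25 + 9*0.25 = 2.5

2.5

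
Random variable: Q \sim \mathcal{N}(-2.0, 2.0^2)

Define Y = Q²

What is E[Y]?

Using E[X²] = Var(X) + (E[X])²:
E[Q] = -2
Var(Q) = 2.0^2 = 4
E[Q²] = 4 + (-2)² = 4 + 4 = 8

8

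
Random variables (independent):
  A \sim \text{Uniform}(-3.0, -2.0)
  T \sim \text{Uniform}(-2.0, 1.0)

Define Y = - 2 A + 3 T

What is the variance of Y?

For independent RVs: Var(aX + bY) = a²Var(X) + b²Var(Y)
Var(A) = 0.083333333
Var(T) = 0.75
Var(Y) = (-2)²*0.083333333 + 3²*0.75
= 4*0.083333333 + 9*0.75 = 7.0833333

7.0833333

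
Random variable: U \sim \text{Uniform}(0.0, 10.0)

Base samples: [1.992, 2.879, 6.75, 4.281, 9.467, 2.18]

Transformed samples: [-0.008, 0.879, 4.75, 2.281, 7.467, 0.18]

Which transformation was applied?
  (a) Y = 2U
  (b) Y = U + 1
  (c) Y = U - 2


Checking option (c) Y = U - 2:
  U = 1.992 -> Y = -0.008 ✓
  U = 2.879 -> Y = 0.879 ✓
  U = 6.75 -> Y = 4.75 ✓
All samples match this transformation.

(c) U - 2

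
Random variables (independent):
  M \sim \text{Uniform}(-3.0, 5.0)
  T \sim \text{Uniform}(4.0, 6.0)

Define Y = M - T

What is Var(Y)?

For independent RVs: Var(aX + bY) = a²Var(X) + b²Var(Y)
Var(M) = 5.3333333
Var(T) = 0.33333333
Var(Y) = 1²*5.3333333 + (-1)²*0.33333333
= 1*5.3333333 + 1*0.33333333 = 5.6666667

5.6666667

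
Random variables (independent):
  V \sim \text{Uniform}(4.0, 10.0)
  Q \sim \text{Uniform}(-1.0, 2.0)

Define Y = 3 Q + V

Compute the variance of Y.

For independent RVs: Var(aX + bY) = a²Var(X) + b²Var(Y)
Var(V) = 3
Var(Q) = 0.75
Var(Y) = 1²*3 + 3²*0.75
= 1*3 + 9*0.75 = 9.75

9.75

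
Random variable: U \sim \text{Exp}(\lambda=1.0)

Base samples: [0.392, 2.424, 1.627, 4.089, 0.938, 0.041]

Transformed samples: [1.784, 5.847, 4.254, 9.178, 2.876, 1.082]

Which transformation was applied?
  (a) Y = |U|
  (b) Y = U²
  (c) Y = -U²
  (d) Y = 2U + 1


Checking option (d) Y = 2U + 1:
  U = 0.392 -> Y = 1.784 ✓
  U = 2.424 -> Y = 5.847 ✓
  U = 1.627 -> Y = 4.254 ✓
All samples match this transformation.

(d) 2U + 1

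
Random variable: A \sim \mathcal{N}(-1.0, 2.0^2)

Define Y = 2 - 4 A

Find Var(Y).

For Y = aA + b: Var(Y) = a² * Var(A)
Var(A) = 2.0^2 = 4
Var(Y) = (-4)² * 4 = 16 * 4 = 64

64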